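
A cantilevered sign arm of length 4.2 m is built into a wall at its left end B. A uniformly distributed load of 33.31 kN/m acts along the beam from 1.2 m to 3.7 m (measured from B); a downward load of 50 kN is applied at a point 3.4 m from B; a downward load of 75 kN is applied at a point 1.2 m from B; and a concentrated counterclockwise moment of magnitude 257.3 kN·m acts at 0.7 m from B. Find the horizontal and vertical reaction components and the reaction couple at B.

Resultant of the distributed load: 33.31 × 2.5 = 83.275 kN at 2.45 m from B.
ΣF_x = 0: B_x = 0.
ΣF_y = 0: B_y − 33.31·2.5 − 50 − 75 = 0 → B_y = 208.3 kN.
ΣM about B: M_B − (33.31·2.5)·2.45 − 50·3.4 − 75·1.2 + 257.3 = 0 → M_B = 206.7 kN·m.

B_x = 0, B_y = 208.3 kN, M_B = 206.7 kN·m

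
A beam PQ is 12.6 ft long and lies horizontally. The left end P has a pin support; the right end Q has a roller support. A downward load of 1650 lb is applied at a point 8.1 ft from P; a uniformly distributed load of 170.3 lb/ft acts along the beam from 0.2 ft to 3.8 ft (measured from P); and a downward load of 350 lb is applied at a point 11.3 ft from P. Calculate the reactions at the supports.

P_x = 0, P_y = 1141 lb, Q_y = 1472 lb

Resultant of the distributed load: 170.3 × 3.6 = 613.08 lb at 2 ft from P.
Taking moments about P: Q_y·12.6 − 1650·8.1 − (170.3·3.6)·2 − 350·11.3 = 0 → Q_y = 18546.16/12.6 = 1471.92 ≈ 1472 lb.
ΣF_y = 0: P_y + 1471.92 − 1650 − 170.3·3.6 − 350 = 0 → P_y = 1141 lb.
ΣF_x = 0: no horizontal applied forces, so P_x = 0.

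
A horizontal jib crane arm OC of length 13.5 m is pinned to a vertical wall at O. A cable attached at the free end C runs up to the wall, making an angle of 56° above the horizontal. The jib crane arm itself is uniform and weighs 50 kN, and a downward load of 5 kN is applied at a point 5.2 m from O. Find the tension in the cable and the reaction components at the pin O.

ΣM about O: T·sin56°·13.5 − 50·6.75 − 5·5.2 = 0 → T = 363.5/(13.5·0.829038) = 32.4785 ≈ 32.48 kN.
ΣF_x = 0: O_x − T·cos56° = 0 → O_x = 32.4785 × 0.559193 = 18.16 kN.
ΣF_y = 0: O_y + T·sin56° − 50 − 5 = 0 → O_y = 55 − 32.4785 × 0.829038 = 28.07 kN.

T = 32.48 kN, O_x = 18.16 kN, O_y = 28.07 kN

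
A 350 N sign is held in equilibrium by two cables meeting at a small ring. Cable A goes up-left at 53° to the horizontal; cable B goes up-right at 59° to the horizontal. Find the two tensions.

T_A = 194.4 N, T_B = 227.2 N

ΣF_x = 0: −T_A·cos53° + T_B·cos59° = 0 → T_B = 1.16849·T_A.
ΣF_y = 0: T_A·sin53° + T_B·sin59° = 350.
Substitute: T_A·(0.798636 + 1.16849·0.857167) = 350 → T_A = 194.42 ≈ 194.4 N.
Then T_B = 1.16849 × 194.42 = 227.2 N.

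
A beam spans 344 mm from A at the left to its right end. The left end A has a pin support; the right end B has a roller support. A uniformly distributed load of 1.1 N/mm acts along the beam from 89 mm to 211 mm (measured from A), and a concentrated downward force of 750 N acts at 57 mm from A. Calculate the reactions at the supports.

A_x = 0, A_y = 701.4 N, B_y = 182.8 N

Resultant of the distributed load: 1.1 × 122 = 134.2 N at 150 mm from A.
Moments about A: B_y·344 − (1.1·122)·150 − 750·57 = 0 → B_y = 62880/344 = 182.791 ≈ 182.8 N.
ΣF_y = 0: A_y + 182.791 − 1.1·122 − 750 = 0 → A_y = 701.4 N.
ΣF_x = 0: no horizontal applied forces, so A_x = 0.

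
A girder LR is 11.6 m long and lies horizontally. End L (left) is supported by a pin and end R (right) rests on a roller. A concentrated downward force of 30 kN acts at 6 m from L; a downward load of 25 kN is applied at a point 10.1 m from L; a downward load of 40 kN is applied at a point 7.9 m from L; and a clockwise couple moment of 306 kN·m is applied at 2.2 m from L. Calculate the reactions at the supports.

L_x = 0, L_y = 4.095 kN, R_y = 90.91 kN

Taking moments about L: R_y·11.6 − 30·6 − 25·10.1 − 40·7.9 − 306 = 0 → R_y = 1054.5/11.6 = 90.9052 ≈ 90.91 kN.
ΣF_y = 0: L_y + 90.9052 − 30 − 25 − 40 = 0 → L_y = 4.095 kN.
ΣF_x = 0: no horizontal applied forces, so L_x = 0.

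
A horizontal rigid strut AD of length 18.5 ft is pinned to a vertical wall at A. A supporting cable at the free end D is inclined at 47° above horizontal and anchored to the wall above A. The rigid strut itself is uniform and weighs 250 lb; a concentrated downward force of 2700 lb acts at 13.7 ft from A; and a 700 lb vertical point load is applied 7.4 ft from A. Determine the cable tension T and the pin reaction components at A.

ΣM about A: T·sin47°·18.5 − 250·9.25 − 2700·13.7 − 700·7.4 = 0 → T = 44482.5/(18.5·0.731354) = 3287.68 ≈ 3288 lb.
ΣF_x = 0: A_x − T·cos47° = 0 → A_x = 3287.68 × 0.681998 = 2242 lb.
ΣF_y = 0: A_y + T·sin47° − 250 − 2700 − 700 = 0 → A_y = 3650 − 3287.68 × 0.731354 = 1246 lb.

T = 3288 lb, A_x = 2242 lb, A_y = 1246 lb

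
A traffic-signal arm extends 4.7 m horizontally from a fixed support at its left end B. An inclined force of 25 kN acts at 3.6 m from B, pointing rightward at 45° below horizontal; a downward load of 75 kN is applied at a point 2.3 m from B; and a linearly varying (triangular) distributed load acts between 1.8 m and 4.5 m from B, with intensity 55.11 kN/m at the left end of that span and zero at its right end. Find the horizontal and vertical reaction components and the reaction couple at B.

Resultant of the triangular load: ½ × 55.11 × 2.7 = 74.3985 kN, acting at 2.7 m from B (one-third of the span from the peak).
ΣF_x = 0: B_x + 25·cos45° = 0 → B_x = -17.68 kN.
ΣF_y = 0: B_y − 25·sin45° − 75 − ½·55.11·2.7 = 0 → B_y = 167.1 kN.
ΣM about B: M_B − 25·sin45°·3.6 − 75·2.3 − (½·55.11·2.7)·2.7 = 0 → M_B = 437.0 kN·m.

B_x = -17.68 kN, B_y = 167.1 kN, M_B = 437.0 kN·m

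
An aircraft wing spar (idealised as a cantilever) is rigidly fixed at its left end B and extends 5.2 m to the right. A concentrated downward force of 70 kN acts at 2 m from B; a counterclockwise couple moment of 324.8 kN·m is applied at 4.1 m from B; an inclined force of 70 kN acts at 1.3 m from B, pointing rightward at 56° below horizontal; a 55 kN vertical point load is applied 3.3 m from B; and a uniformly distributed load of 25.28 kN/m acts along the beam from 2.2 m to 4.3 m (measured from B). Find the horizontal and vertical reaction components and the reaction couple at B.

B_x = -39.14 kN, B_y = 236.1 kN, M_B = 244.7 kN·m

Resultant of the distributed load: 25.28 × 2.1 = 53.088 kN at 3.25 m from B.
ΣF_x = 0: B_x + 70·cos56° = 0 → B_x = -39.14 kN.
ΣF_y = 0: B_y − 70 − 70·sin56° − 55 − 25.28·2.1 = 0 → B_y = 236.1 kN.
ΣM about B: M_B − 70·2 + 324.8 − 70·sin56°·1.3 − 55·3.3 − (25.28·2.1)·3.25 = 0 → M_B = 244.7 kN·m.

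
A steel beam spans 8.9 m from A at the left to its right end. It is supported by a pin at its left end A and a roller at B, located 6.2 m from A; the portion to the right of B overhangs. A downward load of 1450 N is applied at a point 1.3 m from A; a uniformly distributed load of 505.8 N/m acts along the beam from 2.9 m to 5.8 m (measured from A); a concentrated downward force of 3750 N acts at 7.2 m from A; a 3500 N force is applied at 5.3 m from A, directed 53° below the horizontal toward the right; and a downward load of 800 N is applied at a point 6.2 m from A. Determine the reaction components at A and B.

A_x = -2106 N, A_y = 1385 N, B_y = 8877 N

Resultant of the distributed load: 505.8 × 2.9 = 1466.82 N at 4.35 m from A.
Taking moments about A: B_y·6.2 − 1450·1.3 − (505.8·2.9)·4.35 − 3750·7.2 − 3500·sin53°·5.3 − 800·6.2 = 0 → B_y = 55040.4/6.2 = 8877.48 ≈ 8877 N.
ΣF_y = 0: A_y + 8877.48 − 1450 − 505.8·2.9 − 3750 − 3500·sin53° − 800 = 0 → A_y = 1385 N.
ΣF_x = 0: A_x + 3500·cos53° = 0 → A_x = -2106 N.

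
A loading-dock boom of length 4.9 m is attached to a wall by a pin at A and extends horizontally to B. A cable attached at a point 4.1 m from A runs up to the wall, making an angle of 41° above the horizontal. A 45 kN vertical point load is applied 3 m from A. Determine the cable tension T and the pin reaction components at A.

T = 50.19 kN, A_x = 37.88 kN, A_y = 12.07 kN

ΣM about A: T·sin41°·4.1 − 45·3 = 0 → T = 135/(4.1·0.656059) = 50.1888 ≈ 50.19 kN.
ΣF_x = 0: A_x − T·cos41° = 0 → A_x = 50.1888 × 0.75471 = 37.88 kN.
ΣF_y = 0: A_y + T·sin41° − 45 = 0 → A_y = 45 − 50.1888 × 0.656059 = 12.07 kN.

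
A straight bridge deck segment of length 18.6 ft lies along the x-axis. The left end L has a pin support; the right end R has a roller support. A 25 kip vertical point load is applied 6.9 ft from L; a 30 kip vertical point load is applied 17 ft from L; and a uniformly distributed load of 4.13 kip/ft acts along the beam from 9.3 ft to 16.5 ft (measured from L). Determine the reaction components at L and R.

Resultant of the distributed load: 4.13 × 7.2 = 29.736 kip at 12.9 ft from L.
Taking moments about L: R_y·18.6 − 25·6.9 − 30·17 − (4.13·7.2)·12.9 = 0 → R_y = 1066.0944/18.6 = 57.3169 ≈ 57.32 kip.
ΣF_y = 0: L_y + 57.3169 − 25 − 30 − 4.13·7.2 = 0 → L_y = 27.42 kip.
ΣF_x = 0: no horizontal applied forces, so L_x = 0.

L_x = 0, L_y = 27.42 kip, R_y = 57.32 kip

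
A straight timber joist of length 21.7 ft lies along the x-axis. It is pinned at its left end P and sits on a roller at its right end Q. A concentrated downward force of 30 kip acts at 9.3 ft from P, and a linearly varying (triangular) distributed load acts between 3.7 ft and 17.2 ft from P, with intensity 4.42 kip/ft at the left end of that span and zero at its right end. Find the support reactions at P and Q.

P_x = 0, P_y = 35.70 kip, Q_y = 24.13 kip

Resultant of the triangular load: ½ × 4.42 × 13.5 = 29.835 kip, acting at 8.2 ft from P (one-third of the span from the peak).
Taking moments about P: Q_y·21.7 − 30·9.3 − (½·4.42·13.5)·8.2 = 0 → Q_y = 523.647/21.7 = 24.1312 ≈ 24.13 kip.
ΣF_y = 0: P_y + 24.1312 − 30 − ½·4.42·13.5 = 0 → P_y = 35.70 kip.
ΣF_x = 0: no horizontal applied forces, so P_x = 0.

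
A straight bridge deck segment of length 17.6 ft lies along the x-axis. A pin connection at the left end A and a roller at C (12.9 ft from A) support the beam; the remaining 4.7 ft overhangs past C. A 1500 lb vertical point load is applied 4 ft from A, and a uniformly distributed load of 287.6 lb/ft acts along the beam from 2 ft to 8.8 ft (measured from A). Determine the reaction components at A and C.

A_x = 0, A_y = 2172 lb, C_y = 1284 lb

Resultant of the distributed load: 287.6 × 6.8 = 1955.68 lb at 5.4 ft from A.
Moments about A: C_y·12.9 − 1500·4 − (287.6·6.8)·5.4 = 0 → C_y = 16560.672/12.9 = 1283.77 ≈ 1284 lb.
ΣF_y = 0: A_y + 1283.77 − 1500 − 287.6·6.8 = 0 → A_y = 2172 lb.
ΣF_x = 0: no horizontal applied forces, so A_x = 0.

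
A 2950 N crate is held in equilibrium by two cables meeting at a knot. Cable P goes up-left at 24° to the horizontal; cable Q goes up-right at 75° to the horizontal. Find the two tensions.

T_P = 773.0 N, T_Q = 2729 N

ΣF_x = 0: −T_P·cos24° + T_Q·cos75° = 0 → T_Q = 3.52967·T_P.
ΣF_y = 0: T_P·sin24° + T_Q·sin75° = 2950.
Substitute: T_P·(0.406737 + 3.52967·0.965926) = 2950 → T_P = 773.033 ≈ 773.0 N.
Then T_Q = 3.52967 × 773.033 = 2729 N.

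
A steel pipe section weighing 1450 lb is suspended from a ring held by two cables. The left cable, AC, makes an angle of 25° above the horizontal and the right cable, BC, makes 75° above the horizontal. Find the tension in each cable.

T_AC = 381.1 lb, T_BC = 1334 lb

ΣF_x = 0: −T_AC·cos25° + T_BC·cos75° = 0 → T_BC = 3.5017·T_AC.
ΣF_y = 0: T_AC·sin25° + T_BC·sin75° = 1450.
Substitute: T_AC·(0.422618 + 3.5017·0.965926) = 1450 → T_AC = 381.077 ≈ 381.1 lb.
Then T_BC = 3.5017 × 381.077 = 1334 lb.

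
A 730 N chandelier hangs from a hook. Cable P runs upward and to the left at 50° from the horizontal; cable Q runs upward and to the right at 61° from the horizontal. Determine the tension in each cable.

ΣF_x = 0: −T_P·cos50° + T_Q·cos61° = 0 → T_Q = 1.32586·T_P.
ΣF_y = 0: T_P·sin50° + T_Q·sin61° = 730.
Substitute: T_P·(0.766044 + 1.32586·0.87462) = 730 → T_P = 379.089 ≈ 379.1 N.
Then T_Q = 1.32586 × 379.089 = 502.6 N.

T_P = 379.1 N, T_Q = 502.6 N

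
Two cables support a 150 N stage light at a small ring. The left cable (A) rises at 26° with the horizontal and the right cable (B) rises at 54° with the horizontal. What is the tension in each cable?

T_A = 89.53 N, T_B = 136.9 N

ΣF_x = 0: −T_A·cos26° + T_B·cos54° = 0 → T_B = 1.52912·T_A.
ΣF_y = 0: T_A·sin26° + T_B·sin54° = 150.
Substitute: T_A·(0.438371 + 1.52912·0.809017) = 150 → T_A = 89.5279 ≈ 89.53 N.
Then T_B = 1.52912 × 89.5279 = 136.9 N.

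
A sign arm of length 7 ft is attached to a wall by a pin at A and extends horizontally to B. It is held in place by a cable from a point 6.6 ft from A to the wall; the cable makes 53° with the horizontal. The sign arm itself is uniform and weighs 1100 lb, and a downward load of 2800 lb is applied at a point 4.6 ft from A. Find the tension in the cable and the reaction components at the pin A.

T = 3174 lb, A_x = 1910 lb, A_y = 1365 lb

ΣM about A: T·sin53°·6.6 − 1100·3.5 − 2800·4.6 = 0 → T = 16730/(6.6·0.798636) = 3173.97 ≈ 3174 lb.
ΣF_x = 0: A_x − T·cos53° = 0 → A_x = 3173.97 × 0.601815 = 1910 lb.
ΣF_y = 0: A_y + T·sin53° − 1100 − 2800 = 0 → A_y = 3900 − 3173.97 × 0.798636 = 1365 lb.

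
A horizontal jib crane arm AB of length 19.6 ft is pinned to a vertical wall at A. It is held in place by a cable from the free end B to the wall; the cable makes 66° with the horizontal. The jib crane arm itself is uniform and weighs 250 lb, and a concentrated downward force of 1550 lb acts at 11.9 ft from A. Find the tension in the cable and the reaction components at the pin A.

T = 1167 lb, A_x = 474.6 lb, A_y = 733.9 lb

ΣM about A: T·sin66°·19.6 − 250·9.8 − 1550·11.9 = 0 → T = 20895/(19.6·0.913545) = 1166.96 ≈ 1167 lb.
ΣF_x = 0: A_x − T·cos66° = 0 → A_x = 1166.96 × 0.406737 = 474.6 lb.
ΣF_y = 0: A_y + T·sin66° − 250 − 1550 = 0 → A_y = 1800 − 1166.96 × 0.913545 = 733.9 lb.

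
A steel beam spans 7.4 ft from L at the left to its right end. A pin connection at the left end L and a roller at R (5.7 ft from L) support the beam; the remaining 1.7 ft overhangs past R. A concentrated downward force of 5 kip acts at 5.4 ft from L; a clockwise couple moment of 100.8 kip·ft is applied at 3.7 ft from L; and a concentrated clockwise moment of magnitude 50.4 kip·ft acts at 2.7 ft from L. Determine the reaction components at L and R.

L_x = 0, L_y = -26.26 kip, R_y = 31.26 kip

ΣM about L: R_y·5.7 − 5·5.4 − 100.8 − 50.4 = 0 → R_y = 178.2/5.7 = 31.2632 ≈ 31.26 kip.
ΣF_y = 0: L_y + 31.2632 − 5 = 0 → L_y = -26.26 kip.
ΣF_x = 0: no horizontal applied forces, so L_x = 0.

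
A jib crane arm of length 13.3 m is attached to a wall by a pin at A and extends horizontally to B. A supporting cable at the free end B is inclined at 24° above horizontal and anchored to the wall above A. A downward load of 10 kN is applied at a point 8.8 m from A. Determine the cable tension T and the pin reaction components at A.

T = 16.27 kN, A_x = 14.86 kN, A_y = 3.383 kN

ΣM about A: T·sin24°·13.3 − 10·8.8 = 0 → T = 88/(13.3·0.406737) = 16.2674 ≈ 16.27 kN.
ΣF_x = 0: A_x − T·cos24° = 0 → A_x = 16.2674 × 0.913545 = 14.86 kN.
ΣF_y = 0: A_y + T·sin24° − 10 = 0 → A_y = 10 − 16.2674 × 0.406737 = 3.383 kN.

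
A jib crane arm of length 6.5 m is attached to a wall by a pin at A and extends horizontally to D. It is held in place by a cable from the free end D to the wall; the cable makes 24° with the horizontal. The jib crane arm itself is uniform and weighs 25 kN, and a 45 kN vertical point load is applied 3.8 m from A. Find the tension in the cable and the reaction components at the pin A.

ΣM about A: T·sin24°·6.5 − 25·3.25 − 45·3.8 = 0 → T = 252.25/(6.5·0.406737) = 95.4122 ≈ 95.41 kN.
ΣF_x = 0: A_x − T·cos24° = 0 → A_x = 95.4122 × 0.913545 = 87.16 kN.
ΣF_y = 0: A_y + T·sin24° − 25 − 45 = 0 → A_y = 70 − 95.4122 × 0.406737 = 31.19 kN.

T = 95.41 kN, A_x = 87.16 kN, A_y = 31.19 kN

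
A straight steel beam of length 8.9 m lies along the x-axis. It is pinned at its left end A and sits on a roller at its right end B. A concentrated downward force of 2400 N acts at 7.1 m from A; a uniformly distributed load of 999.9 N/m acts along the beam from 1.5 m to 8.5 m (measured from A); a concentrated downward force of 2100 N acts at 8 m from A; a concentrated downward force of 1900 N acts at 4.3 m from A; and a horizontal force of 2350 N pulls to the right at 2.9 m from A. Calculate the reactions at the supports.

Resultant of the distributed load: 999.9 × 7 = 6999.3 N at 5 m from A.
ΣM about A: B_y·8.9 − 2400·7.1 − (999.9·7)·5 − 2100·8 − 1900·4.3 = 0 → B_y = 77006.5/8.9 = 8652.42 ≈ 8652 N.
ΣF_y = 0: A_y + 8652.42 − 2400 − 999.9·7 − 2100 − 1900 = 0 → A_y = 4747 N.
ΣF_x = 0: A_x + 2350 = 0 → A_x = -2350 N.

A_x = -2350 N, A_y = 4747 N, B_y = 8652 N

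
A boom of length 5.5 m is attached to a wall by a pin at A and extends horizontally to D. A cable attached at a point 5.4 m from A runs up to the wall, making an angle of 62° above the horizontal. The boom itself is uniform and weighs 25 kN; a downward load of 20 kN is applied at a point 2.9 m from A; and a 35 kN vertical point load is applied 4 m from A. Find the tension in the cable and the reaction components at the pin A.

T = 55.95 kN, A_x = 26.27 kN, A_y = 30.60 kN

ΣM about A: T·sin62°·5.4 − 25·2.75 − 20·2.9 − 35·4 = 0 → T = 266.75/(5.4·0.882948) = 55.9468 ≈ 55.95 kN.
ΣF_x = 0: A_x − T·cos62° = 0 → A_x = 55.9468 × 0.469472 = 26.27 kN.
ΣF_y = 0: A_y + T·sin62° − 25 − 20 − 35 = 0 → A_y = 80 − 55.9468 × 0.882948 = 30.60 kN.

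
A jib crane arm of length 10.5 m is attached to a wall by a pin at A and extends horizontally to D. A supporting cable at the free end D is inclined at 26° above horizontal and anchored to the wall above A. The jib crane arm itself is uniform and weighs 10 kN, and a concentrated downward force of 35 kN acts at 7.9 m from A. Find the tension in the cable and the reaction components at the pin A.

ΣM about A: T·sin26°·10.5 − 10·5.25 − 35·7.9 = 0 → T = 329/(10.5·0.438371) = 71.4767 ≈ 71.48 kN.
ΣF_x = 0: A_x − T·cos26° = 0 → A_x = 71.4767 × 0.898794 = 64.24 kN.
ΣF_y = 0: A_y + T·sin26° − 10 − 35 = 0 → A_y = 45 − 71.4767 × 0.438371 = 13.67 kN.

T = 71.48 kN, A_x = 64.24 kN, A_y = 13.67 kN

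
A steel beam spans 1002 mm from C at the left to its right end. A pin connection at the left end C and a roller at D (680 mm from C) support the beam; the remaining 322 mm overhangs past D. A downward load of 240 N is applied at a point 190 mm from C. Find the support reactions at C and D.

C_x = 0, C_y = 172.9 N, D_y = 67.06 N

Taking moments about C: D_y·680 − 240·190 = 0 → D_y = 45600/680 = 67.0588 ≈ 67.06 N.
ΣF_y = 0: C_y + 67.0588 − 240 = 0 → C_y = 172.9 N.
ΣF_x = 0: no horizontal applied forces, so C_x = 0.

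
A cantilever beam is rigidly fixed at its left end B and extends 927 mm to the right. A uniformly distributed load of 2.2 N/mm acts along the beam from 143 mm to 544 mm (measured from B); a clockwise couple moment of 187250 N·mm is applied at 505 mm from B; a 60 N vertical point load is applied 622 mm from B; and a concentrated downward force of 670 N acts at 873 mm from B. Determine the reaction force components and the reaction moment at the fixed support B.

B_x = 0, B_y = 1612 N, M_B = 1113000 N·mm

Resultant of the distributed load: 2.2 × 401 = 882.2 N at 343.5 mm from B.
ΣF_x = 0: B_x = 0.
ΣF_y = 0: B_y − 2.2·401 − 60 − 670 = 0 → B_y = 1612 N.
ΣM about B: M_B − (2.2·401)·343.5 − 187250 − 60·622 − 670·873 = 0 → M_B = 1113000 N·mm.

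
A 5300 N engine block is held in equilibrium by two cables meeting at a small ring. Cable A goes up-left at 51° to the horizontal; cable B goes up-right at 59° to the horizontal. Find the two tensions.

T_A = 2905 N, T_B = 3549 N

ΣF_x = 0: −T_A·cos51° + T_B·cos59° = 0 → T_B = 1.22189·T_A.
ΣF_y = 0: T_A·sin51° + T_B·sin59° = 5300.
Substitute: T_A·(0.777146 + 1.22189·0.857167) = 5300 → T_A = 2904.89 ≈ 2905 N.
Then T_B = 1.22189 × 2904.89 = 3549 N.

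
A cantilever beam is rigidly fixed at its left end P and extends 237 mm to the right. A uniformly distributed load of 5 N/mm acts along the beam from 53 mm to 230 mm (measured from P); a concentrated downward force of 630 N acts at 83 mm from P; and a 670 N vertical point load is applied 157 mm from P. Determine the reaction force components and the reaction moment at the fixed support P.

Resultant of the distributed load: 5 × 177 = 885 N at 141.5 mm from P.
ΣF_x = 0: P_x = 0.
ΣF_y = 0: P_y − 5·177 − 630 − 670 = 0 → P_y = 2185 N.
ΣM about P: M_P − (5·177)·141.5 − 630·83 − 670·157 = 0 → M_P = 282700 N·mm.

P_x = 0, P_y = 2185 N, M_P = 282700 N·mm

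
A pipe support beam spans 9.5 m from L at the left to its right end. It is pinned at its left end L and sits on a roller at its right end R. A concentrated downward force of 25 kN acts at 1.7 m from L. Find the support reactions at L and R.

L_x = 0, L_y = 20.53 kN, R_y = 4.474 kN

Moments about L: R_y·9.5 − 25·1.7 = 0 → R_y = 42.5/9.5 = 4.47368 ≈ 4.474 kN.
ΣF_y = 0: L_y + 4.47368 − 25 = 0 → L_y = 20.53 kN.
ΣF_x = 0: no horizontal applied forces, so L_x = 0.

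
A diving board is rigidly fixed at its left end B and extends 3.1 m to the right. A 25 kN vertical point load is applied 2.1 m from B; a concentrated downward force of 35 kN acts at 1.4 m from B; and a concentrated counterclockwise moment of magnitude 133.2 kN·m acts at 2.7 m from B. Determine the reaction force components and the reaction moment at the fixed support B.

ΣF_x = 0: B_x = 0.
ΣF_y = 0: B_y − 25 − 35 = 0 → B_y = 60.00 kN.
ΣM about B: M_B − 25·2.1 − 35·1.4 + 133.2 = 0 → M_B = -31.70 kN·m.

B_x = 0, B_y = 60.00 kN, M_B = -31.70 kN·m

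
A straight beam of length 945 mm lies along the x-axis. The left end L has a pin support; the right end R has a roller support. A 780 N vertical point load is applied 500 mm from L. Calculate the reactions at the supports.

Moments about L: R_y·945 − 780·500 = 0 → R_y = 390000/945 = 412.698 ≈ 412.7 N.
ΣF_y = 0: L_y + 412.698 − 780 = 0 → L_y = 367.3 N.
ΣF_x = 0: no horizontal applied forces, so L_x = 0.

L_x = 0, L_y = 367.3 N, R_y = 412.7 N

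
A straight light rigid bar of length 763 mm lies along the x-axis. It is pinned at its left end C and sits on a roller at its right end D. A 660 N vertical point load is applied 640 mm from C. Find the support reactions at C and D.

ΣM about C: D_y·763 − 660·640 = 0 → D_y = 422400/763 = 553.604 ≈ 553.6 N.
ΣF_y = 0: C_y + 553.604 − 660 = 0 → C_y = 106.4 N.
ΣF_x = 0: no horizontal applied forces, so C_x = 0.

C_x = 0, C_y = 106.4 N, D_y = 553.6 N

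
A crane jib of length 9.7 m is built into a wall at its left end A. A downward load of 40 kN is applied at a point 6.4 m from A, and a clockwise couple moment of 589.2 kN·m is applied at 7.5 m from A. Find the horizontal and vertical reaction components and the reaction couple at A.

A_x = 0, A_y = 40.00 kN, M_A = 845.2 kN·m

ΣF_x = 0: A_x = 0.
ΣF_y = 0: A_y − 40 = 0 → A_y = 40.00 kN.
ΣM about A: M_A − 40·6.4 − 589.2 = 0 → M_A = 845.2 kN·m.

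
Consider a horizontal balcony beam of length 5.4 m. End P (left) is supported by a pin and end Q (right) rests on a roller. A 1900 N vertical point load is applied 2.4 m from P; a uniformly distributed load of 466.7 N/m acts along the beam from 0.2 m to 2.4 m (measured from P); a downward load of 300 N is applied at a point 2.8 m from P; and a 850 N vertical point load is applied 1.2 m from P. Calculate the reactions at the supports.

P_x = 0, P_y = 2641 N, Q_y = 1436 N

Resultant of the distributed load: 466.7 × 2.2 = 1026.74 N at 1.3 m from P.
Taking moments about P: Q_y·5.4 − 1900·2.4 − (466.7·2.2)·1.3 − 300·2.8 − 850·1.2 = 0 → Q_y = 7754.762/5.4 = 1436.07 ≈ 1436 N.
ΣF_y = 0: P_y + 1436.07 − 1900 − 466.7·2.2 − 300 − 850 = 0 → P_y = 2641 N.
ΣF_x = 0: no horizontal applied forces, so P_x = 0.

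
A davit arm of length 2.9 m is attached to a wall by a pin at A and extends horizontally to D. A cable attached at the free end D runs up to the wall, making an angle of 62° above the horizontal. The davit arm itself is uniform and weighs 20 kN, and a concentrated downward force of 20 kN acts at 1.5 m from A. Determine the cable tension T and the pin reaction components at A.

ΣM about A: T·sin62°·2.9 − 20·1.45 − 20·1.5 = 0 → T = 59/(2.9·0.882948) = 23.0419 ≈ 23.04 kN.
ΣF_x = 0: A_x − T·cos62° = 0 → A_x = 23.0419 × 0.469472 = 10.82 kN.
ΣF_y = 0: A_y + T·sin62° − 20 − 20 = 0 → A_y = 40 − 23.0419 × 0.882948 = 19.66 kN.

T = 23.04 kN, A_x = 10.82 kN, A_y = 19.66 kN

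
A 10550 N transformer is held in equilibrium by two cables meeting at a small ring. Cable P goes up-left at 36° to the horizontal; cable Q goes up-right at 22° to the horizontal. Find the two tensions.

T_P = 11530 N, T_Q = 10060 N

ΣF_x = 0: −T_P·cos36° + T_Q·cos22° = 0 → T_Q = 0.872553·T_P.
ΣF_y = 0: T_P·sin36° + T_Q·sin22° = 10550.
Substitute: T_P·(0.587785 + 0.872553·0.374607) = 10550 → T_P = 11534.5 ≈ 11530 N.
Then T_Q = 0.872553 × 11534.5 = 10060 N.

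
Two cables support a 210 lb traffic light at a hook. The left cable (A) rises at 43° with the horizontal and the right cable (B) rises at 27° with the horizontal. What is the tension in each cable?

ΣF_x = 0: −T_A·cos43° + T_B·cos27° = 0 → T_B = 0.820817·T_A.
ΣF_y = 0: T_A·sin43° + T_B·sin27° = 210.
Substitute: T_A·(0.681998 + 0.820817·0.45399) = 210 → T_A = 199.12 ≈ 199.1 lb.
Then T_B = 0.820817 × 199.12 = 163.4 lb.

T_A = 199.1 lb, T_B = 163.4 lb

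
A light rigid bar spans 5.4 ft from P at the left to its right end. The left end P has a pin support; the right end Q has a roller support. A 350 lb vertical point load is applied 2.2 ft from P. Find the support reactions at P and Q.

Moments about P: Q_y·5.4 − 350·2.2 = 0 → Q_y = 770/5.4 = 142.593 ≈ 142.6 lb.
ΣF_y = 0: P_y + 142.593 − 350 = 0 → P_y = 207.4 lb.
ΣF_x = 0: no horizontal applied forces, so P_x = 0.

P_x = 0, P_y = 207.4 lb, Q_y = 142.6 lb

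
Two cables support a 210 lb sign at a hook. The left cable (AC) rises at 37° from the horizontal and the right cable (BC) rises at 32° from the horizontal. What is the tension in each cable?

T_AC = 190.8 lb, T_BC = 179.6 lb

ΣF_x = 0: −T_AC·cos37° + T_BC·cos32° = 0 → T_BC = 0.941734·T_AC.
ΣF_y = 0: T_AC·sin37° + T_BC·sin32° = 210.
Substitute: T_AC·(0.601815 + 0.941734·0.529919) = 210 → T_AC = 190.76 ≈ 190.8 lb.
Then T_BC = 0.941734 × 190.76 = 179.6 lb.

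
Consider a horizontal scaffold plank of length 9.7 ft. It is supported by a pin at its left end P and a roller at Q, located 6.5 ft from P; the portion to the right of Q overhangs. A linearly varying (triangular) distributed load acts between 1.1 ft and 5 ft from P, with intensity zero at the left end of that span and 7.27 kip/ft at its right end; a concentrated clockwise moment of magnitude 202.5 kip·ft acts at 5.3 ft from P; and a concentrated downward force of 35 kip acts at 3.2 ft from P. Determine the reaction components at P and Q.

Resultant of the triangular load: ½ × 7.27 × 3.9 = 14.1765 kip, acting at 3.7 ft from P (one-third of the span from the peak).
Taking moments about P: Q_y·6.5 − (½·7.27·3.9)·3.7 − 202.5 − 35·3.2 = 0 → Q_y = 366.95305/6.5 = 56.4543 ≈ 56.45 kip.
ΣF_y = 0: P_y + 56.4543 − ½·7.27·3.9 − 35 = 0 → P_y = -7.278 kip.
ΣF_x = 0: no horizontal applied forces, so P_x = 0.

P_x = 0, P_y = -7.278 kip, Q_y = 56.45 kip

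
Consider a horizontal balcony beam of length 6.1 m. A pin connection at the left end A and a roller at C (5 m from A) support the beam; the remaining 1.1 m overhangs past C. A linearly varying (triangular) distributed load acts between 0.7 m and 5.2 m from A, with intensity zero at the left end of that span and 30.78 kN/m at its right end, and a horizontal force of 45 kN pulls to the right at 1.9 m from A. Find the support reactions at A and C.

Resultant of the triangular load: ½ × 30.78 × 4.5 = 69.255 kN, acting at 3.7 m from A (one-third of the span from the peak).
Moments about A: C_y·5 − (½·30.78·4.5)·3.7 = 0 → C_y = 256.2435/5 = 51.2487 ≈ 51.25 kN.
ΣF_y = 0: A_y + 51.2487 − ½·30.78·4.5 = 0 → A_y = 18.01 kN.
ΣF_x = 0: A_x + 45 = 0 → A_x = -45.00 kN.

A_x = -45.00 kN, A_y = 18.01 kN, C_y = 51.25 kN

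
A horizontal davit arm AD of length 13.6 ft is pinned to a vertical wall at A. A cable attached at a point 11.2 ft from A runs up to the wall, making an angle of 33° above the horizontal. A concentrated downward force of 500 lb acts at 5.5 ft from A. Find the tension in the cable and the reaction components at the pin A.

T = 450.8 lb, A_x = 378.1 lb, A_y = 254.5 lb

ΣM about A: T·sin33°·11.2 − 500·5.5 = 0 → T = 2750/(11.2·0.544639) = 450.823 ≈ 450.8 lb.
ΣF_x = 0: A_x − T·cos33° = 0 → A_x = 450.823 × 0.838671 = 378.1 lb.
ΣF_y = 0: A_y + T·sin33° − 500 = 0 → A_y = 500 − 450.823 × 0.544639 = 254.5 lb.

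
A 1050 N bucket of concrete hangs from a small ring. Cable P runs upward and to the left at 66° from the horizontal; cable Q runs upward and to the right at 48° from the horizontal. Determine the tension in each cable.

T_P = 769.1 N, T_Q = 467.5 N

ΣF_x = 0: −T_P·cos66° + T_Q·cos48° = 0 → T_Q = 0.607858·T_P.
ΣF_y = 0: T_P·sin66° + T_Q·sin48° = 1050.
Substitute: T_P·(0.913545 + 0.607858·0.743145) = 1050 → T_P = 769.078 ≈ 769.1 N.
Then T_Q = 0.607858 × 769.078 = 467.5 N.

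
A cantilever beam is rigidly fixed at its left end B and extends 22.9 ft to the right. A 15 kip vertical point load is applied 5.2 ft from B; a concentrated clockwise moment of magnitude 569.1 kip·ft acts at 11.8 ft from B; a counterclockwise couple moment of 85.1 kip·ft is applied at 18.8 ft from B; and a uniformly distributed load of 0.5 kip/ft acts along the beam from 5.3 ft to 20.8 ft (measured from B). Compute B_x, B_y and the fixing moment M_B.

Resultant of the distributed load: 0.5 × 15.5 = 7.75 kip at 13.05 ft from B.
ΣF_x = 0: B_x = 0.
ΣF_y = 0: B_y − 15 − 0.5·15.5 = 0 → B_y = 22.75 kip.
ΣM about B: M_B − 15·5.2 − 569.1 + 85.1 − (0.5·15.5)·13.05 = 0 → M_B = 663.1 kip·ft.

B_x = 0, B_y = 22.75 kip, M_B = 663.1 kip·ft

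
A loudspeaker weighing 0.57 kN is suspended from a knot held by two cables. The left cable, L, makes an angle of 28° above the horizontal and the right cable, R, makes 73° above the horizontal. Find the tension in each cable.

T_L = 0.1698 kN, T_R = 0.5127 kN

ΣF_x = 0: −T_L·cos28° + T_R·cos73° = 0 → T_R = 3.01995·T_L.
ΣF_y = 0: T_L·sin28° + T_R·sin73° = 0.57.
Substitute: T_L·(0.469472 + 3.01995·0.956305) = 0.57 → T_L = 0.169771 ≈ 0.1698 kN.
Then T_R = 3.01995 × 0.169771 = 0.5127 kN.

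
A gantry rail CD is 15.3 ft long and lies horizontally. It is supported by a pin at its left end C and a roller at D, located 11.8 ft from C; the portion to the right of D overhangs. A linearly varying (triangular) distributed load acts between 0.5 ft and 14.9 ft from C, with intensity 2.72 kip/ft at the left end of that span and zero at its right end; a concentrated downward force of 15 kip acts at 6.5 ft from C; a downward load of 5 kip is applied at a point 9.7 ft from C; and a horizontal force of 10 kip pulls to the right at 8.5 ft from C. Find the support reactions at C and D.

Resultant of the triangular load: ½ × 2.72 × 14.4 = 19.584 kip, acting at 5.3 ft from C (one-third of the span from the peak).
Moments about C: D_y·11.8 − (½·2.72·14.4)·5.3 − 15·6.5 − 5·9.7 = 0 → D_y = 249.7952/11.8 = 21.1691 ≈ 21.17 kip.
ΣF_y = 0: C_y + 21.1691 − ½·2.72·14.4 − 15 − 5 = 0 → C_y = 18.41 kip.
ΣF_x = 0: C_x + 10 = 0 → C_x = -10.00 kip.

C_x = -10.00 kip, C_y = 18.41 kip, D_y = 21.17 kip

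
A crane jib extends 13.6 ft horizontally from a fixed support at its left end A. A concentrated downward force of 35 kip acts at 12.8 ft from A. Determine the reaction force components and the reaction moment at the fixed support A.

A_x = 0, A_y = 35.00 kip, M_A = 448.0 kip·ft

ΣF_x = 0: A_x = 0.
ΣF_y = 0: A_y − 35 = 0 → A_y = 35.00 kip.
ΣM about A: M_A − 35·12.8 = 0 → M_A = 448.0 kip·ft.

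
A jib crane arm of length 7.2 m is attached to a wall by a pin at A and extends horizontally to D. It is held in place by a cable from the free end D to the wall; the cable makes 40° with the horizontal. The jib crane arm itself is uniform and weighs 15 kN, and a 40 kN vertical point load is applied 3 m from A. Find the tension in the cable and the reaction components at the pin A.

T = 37.60 kN, A_x = 28.80 kN, A_y = 30.83 kN

ΣM about A: T·sin40°·7.2 − 15·3.6 − 40·3 = 0 → T = 174/(7.2·0.642788) = 37.5966 ≈ 37.60 kN.
ΣF_x = 0: A_x − T·cos40° = 0 → A_x = 37.5966 × 0.766044 = 28.80 kN.
ΣF_y = 0: A_y + T·sin40° − 15 − 40 = 0 → A_y = 55 − 37.5966 × 0.642788 = 30.83 kN.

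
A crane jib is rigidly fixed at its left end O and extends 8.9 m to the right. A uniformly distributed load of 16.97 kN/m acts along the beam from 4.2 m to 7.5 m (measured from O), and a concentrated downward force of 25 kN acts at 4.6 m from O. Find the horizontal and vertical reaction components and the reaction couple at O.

O_x = 0, O_y = 81.00 kN, M_O = 442.6 kN·m

Resultant of the distributed load: 16.97 × 3.3 = 56.001 kN at 5.85 m from O.
ΣF_x = 0: O_x = 0.
ΣF_y = 0: O_y − 16.97·3.3 − 25 = 0 → O_y = 81.00 kN.
ΣM about O: M_O − (16.97·3.3)·5.85 − 25·4.6 = 0 → M_O = 442.6 kN·m.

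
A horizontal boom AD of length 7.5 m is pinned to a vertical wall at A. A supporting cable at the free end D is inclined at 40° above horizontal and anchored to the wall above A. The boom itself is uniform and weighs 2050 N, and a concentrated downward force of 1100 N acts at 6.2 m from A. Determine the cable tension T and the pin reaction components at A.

T = 3009 N, A_x = 2305 N, A_y = 1216 N

ΣM about A: T·sin40°·7.5 − 2050·3.75 − 1100·6.2 = 0 → T = 14507.5/(7.5·0.642788) = 3009.29 ≈ 3009 N.
ΣF_x = 0: A_x − T·cos40° = 0 → A_x = 3009.29 × 0.766044 = 2305 N.
ΣF_y = 0: A_y + T·sin40° − 2050 − 1100 = 0 → A_y = 3150 − 3009.29 × 0.642788 = 1216 N.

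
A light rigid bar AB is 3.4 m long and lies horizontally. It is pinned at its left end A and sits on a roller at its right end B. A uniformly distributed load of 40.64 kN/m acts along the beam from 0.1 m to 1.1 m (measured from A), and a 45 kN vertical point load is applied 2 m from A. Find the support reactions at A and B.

Resultant of the distributed load: 40.64 × 1 = 40.64 kN at 0.6 m from A.
ΣM about A: B_y·3.4 − (40.64·1)·0.6 − 45·2 = 0 → B_y = 114.384/3.4 = 33.6424 ≈ 33.64 kN.
ΣF_y = 0: A_y + 33.6424 − 40.64·1 − 45 = 0 → A_y = 52.00 kN.
ΣF_x = 0: no horizontal applied forces, so A_x = 0.

A_x = 0, A_y = 52.00 kN, B_y = 33.64 kN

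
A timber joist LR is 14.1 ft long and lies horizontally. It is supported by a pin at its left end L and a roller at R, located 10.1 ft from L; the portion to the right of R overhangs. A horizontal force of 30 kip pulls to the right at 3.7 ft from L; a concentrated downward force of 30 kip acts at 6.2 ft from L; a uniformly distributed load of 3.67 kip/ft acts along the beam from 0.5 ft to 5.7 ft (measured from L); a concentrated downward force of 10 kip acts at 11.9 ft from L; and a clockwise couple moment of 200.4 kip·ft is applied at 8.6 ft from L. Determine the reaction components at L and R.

Resultant of the distributed load: 3.67 × 5.2 = 19.084 kip at 3.1 ft from L.
Moments about L: R_y·10.1 − 30·6.2 − (3.67·5.2)·3.1 − 10·11.9 − 200.4 = 0 → R_y = 564.5604/10.1 = 55.8971 ≈ 55.90 kip.
ΣF_y = 0: L_y + 55.8971 − 30 − 3.67·5.2 − 10 = 0 → L_y = 3.187 kip.
ΣF_x = 0: L_x + 30 = 0 → L_x = -30.00 kip.

L_x = -30.00 kip, L_y = 3.187 kip, R_y = 55.90 kip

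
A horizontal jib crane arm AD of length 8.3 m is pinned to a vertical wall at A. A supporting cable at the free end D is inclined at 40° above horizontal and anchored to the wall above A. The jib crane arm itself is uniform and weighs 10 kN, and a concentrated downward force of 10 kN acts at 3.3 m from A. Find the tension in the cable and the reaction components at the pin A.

ΣM about A: T·sin40°·8.3 − 10·4.15 − 10·3.3 = 0 → T = 74.5/(8.3·0.642788) = 13.964 ≈ 13.96 kN.
ΣF_x = 0: A_x − T·cos40° = 0 → A_x = 13.964 × 0.766044 = 10.70 kN.
ΣF_y = 0: A_y + T·sin40° − 10 − 10 = 0 → A_y = 20 − 13.964 × 0.642788 = 11.02 kN.

T = 13.96 kN, A_x = 10.70 kN, A_y = 11.02 kN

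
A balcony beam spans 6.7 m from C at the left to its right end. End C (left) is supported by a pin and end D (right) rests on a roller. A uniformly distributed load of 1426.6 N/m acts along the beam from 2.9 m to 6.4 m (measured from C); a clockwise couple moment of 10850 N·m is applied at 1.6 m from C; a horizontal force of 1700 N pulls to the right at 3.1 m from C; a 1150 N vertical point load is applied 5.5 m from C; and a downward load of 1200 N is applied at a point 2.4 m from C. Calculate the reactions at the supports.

C_x = -1700 N, C_y = 884.5 N, D_y = 6459 N

Resultant of the distributed load: 1426.6 × 3.5 = 4993.1 N at 4.65 m from C.
Taking moments about C: D_y·6.7 − (1426.6·3.5)·4.65 − 10850 − 1150·5.5 − 1200·2.4 = 0 → D_y = 43272.915/6.7 = 6458.64 ≈ 6459 N.
ΣF_y = 0: C_y + 6458.64 − 1426.6·3.5 − 1150 − 1200 = 0 → C_y = 884.5 N.
ΣF_x = 0: C_x + 1700 = 0 → C_x = -1700 N.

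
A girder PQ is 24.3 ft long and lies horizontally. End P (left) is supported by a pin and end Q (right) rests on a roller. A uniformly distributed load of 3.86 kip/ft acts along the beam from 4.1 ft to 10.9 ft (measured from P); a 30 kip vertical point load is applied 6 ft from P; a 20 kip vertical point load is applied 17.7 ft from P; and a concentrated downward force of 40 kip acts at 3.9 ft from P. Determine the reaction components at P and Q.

P_x = 0, P_y = 79.75 kip, Q_y = 36.50 kip

Resultant of the distributed load: 3.86 × 6.8 = 26.248 kip at 7.5 ft from P.
Taking moments about P: Q_y·24.3 − (3.86·6.8)·7.5 − 30·6 − 20·17.7 − 40·3.9 = 0 → Q_y = 886.86/24.3 = 36.4963 ≈ 36.50 kip.
ΣF_y = 0: P_y + 36.4963 − 3.86·6.8 − 30 − 20 − 40 = 0 → P_y = 79.75 kip.
ΣF_x = 0: no horizontal applied forces, so P_x = 0.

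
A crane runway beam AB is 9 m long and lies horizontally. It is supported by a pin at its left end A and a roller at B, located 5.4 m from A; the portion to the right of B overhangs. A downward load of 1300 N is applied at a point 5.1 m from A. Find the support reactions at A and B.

Moments about A: B_y·5.4 − 1300·5.1 = 0 → B_y = 6630/5.4 = 1227.78 ≈ 1228 N.
ΣF_y = 0: A_y + 1227.78 − 1300 = 0 → A_y = 72.22 N.
ΣF_x = 0: no horizontal applied forces, so A_x = 0.

A_x = 0, A_y = 72.22 N, B_y = 1228 N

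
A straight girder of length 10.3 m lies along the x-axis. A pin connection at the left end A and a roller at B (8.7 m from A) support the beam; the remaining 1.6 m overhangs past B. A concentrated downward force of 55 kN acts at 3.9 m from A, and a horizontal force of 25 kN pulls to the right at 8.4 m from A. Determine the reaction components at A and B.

A_x = -25.00 kN, A_y = 30.34 kN, B_y = 24.66 kN

ΣM about A: B_y·8.7 − 55·3.9 = 0 → B_y = 214.5/8.7 = 24.6552 ≈ 24.66 kN.
ΣF_y = 0: A_y + 24.6552 − 55 = 0 → A_y = 30.34 kN.
ΣF_x = 0: A_x + 25 = 0 → A_x = -25.00 kN.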